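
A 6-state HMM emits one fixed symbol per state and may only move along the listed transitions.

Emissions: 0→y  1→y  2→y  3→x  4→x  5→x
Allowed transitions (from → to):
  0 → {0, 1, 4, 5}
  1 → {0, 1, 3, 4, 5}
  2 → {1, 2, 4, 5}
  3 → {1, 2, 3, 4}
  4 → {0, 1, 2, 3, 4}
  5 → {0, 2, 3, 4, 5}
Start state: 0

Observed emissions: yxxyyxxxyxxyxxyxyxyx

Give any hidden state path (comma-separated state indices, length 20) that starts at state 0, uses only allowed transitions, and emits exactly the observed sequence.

0,4,3,1,1,5,5,4,2,5,5,2,4,3,1,4,1,3,2,4

  [0] y  {0,1,2}  => 0  start
  [1] x  {3,4,5}  => 4  0->4 ok
  [2] x  {3,4,5}  => 3  4->3 ok
  [3] y  {0,1,2}  => 1  3->1 ok
  [4] y  {0,1,2}  => 1  1->1 ok
  [5] x  {3,4,5}  => 5  1->5 ok
  [6] x  {3,4,5}  => 5  5->5 ok
  [7] x  {3,4,5}  => 4  5->4 ok
  [8] y  {0,1,2}  => 2  4->2 ok
  [9] x  {3,4,5}  => 5  2->5 ok
  [10] x  {3,4,5}  => 5  5->5 ok
  [11] y  {0,1,2}  => 2  5->2 ok
  [12] x  {3,4,5}  => 4  2->4 ok
  [13] x  {3,4,5}  => 3  4->3 ok
  [14] y  {0,1,2}  => 1  3->1 ok
  [15] x  {3,4,5}  => 4  1->4 ok
  [16] y  {0,1,2}  => 1  4->1 ok
  [17] x  {3,4,5}  => 3  1->3 ok
  [18] y  {0,1,2}  => 2  3->2 ok
  [19] x  {3,4,5}  => 4  2->4 ok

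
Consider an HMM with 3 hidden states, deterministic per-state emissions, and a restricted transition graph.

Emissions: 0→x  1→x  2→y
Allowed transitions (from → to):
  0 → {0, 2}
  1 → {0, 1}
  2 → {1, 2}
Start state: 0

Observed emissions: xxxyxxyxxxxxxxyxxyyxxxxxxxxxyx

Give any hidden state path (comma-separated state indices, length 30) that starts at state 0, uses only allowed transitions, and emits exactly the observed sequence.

0,0,0,2,1,0,2,1,0,0,0,0,0,0,2,1,0,2,2,1,1,1,1,1,1,1,1,0,2,1

  [0] x  {0,1}  => 0  start
  [1] x  {0,1}  => 0  0->0 ok
  [2] x  {0,1}  => 0  0->0 ok
  [3] y  {2}  => 2  0->2 ok
  [4] x  {0,1}  => 1  2->1 ok
  [5] x  {0,1}  => 0  1->0 ok
  [6] y  {2}  => 2  0->2 ok
  [7] x  {0,1}  => 1  2->1 ok
  [8] x  {0,1}  => 0  1->0 ok
  [9] x  {0,1}  => 0  0->0 ok
  [10] x  {0,1}  => 0  0->0 ok
  [11] x  {0,1}  => 0  0->0 ok
  [12] x  {0,1}  => 0  0->0 ok
  [13] x  {0,1}  => 0  0->0 ok
  [14] y  {2}  => 2  0->2 ok
  [15] x  {0,1}  => 1  2->1 ok
  [16] x  {0,1}  => 0  1->0 ok
  [17] y  {2}  => 2  0->2 ok
  [18] y  {2}  => 2  2->2 ok
  [19] x  {0,1}  => 1  2->1 ok
  [20] x  {0,1}  => 1  1->1 ok
  [21] x  {0,1}  => 1  1->1 ok
  [22] x  {0,1}  => 1  1->1 ok
  [23] x  {0,1}  => 1  1->1 ok
  [24] x  {0,1}  => 1  1->1 ok
  [25] x  {0,1}  => 1  1->1 ok
  [26] x  {0,1}  => 1  1->1 ok
  [27] x  {0,1}  => 0  1->0 ok
  [28] y  {2}  => 2  0->2 ok
  [29] x  {0,1}  => 1  2->1 ok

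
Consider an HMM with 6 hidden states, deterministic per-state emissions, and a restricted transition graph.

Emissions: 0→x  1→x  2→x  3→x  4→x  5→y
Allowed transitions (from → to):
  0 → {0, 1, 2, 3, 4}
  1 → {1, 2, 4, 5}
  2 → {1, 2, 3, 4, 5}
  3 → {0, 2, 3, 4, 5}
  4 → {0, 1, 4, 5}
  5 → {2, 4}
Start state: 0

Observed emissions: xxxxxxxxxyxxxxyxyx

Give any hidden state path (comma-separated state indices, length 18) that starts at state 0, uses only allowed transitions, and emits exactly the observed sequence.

  [0] x  {0,1,2,3,4}  => 0  start
  [1] x  {0,1,2,3,4}  => 2  0->2 ok
  [2] x  {0,1,2,3,4}  => 1  2->1 ok
  [3] x  {0,1,2,3,4}  => 4  1->4 ok
  [4] x  {0,1,2,3,4}  => 1  4->1 ok
  [5] x  {0,1,2,3,4}  => 2  1->2 ok
  [6] x  {0,1,2,3,4}  => 4  2->4 ok
  [7] x  {0,1,2,3,4}  => 1  4->1 ok
  [8] x  {0,1,2,3,4}  => 4  1->4 ok
  [9] y  {5}  => 5  4->5 ok
  [10] x  {0,1,2,3,4}  => 4  5->4 ok
  [11] x  {0,1,2,3,4}  => 0  4->0 ok
  [12] x  {0,1,2,3,4}  => 2  0->2 ok
  [13] x  {0,1,2,3,4}  => 1  2->1 ok
  [14] y  {5}  => 5  1->5 ok
  [15] x  {0,1,2,3,4}  => 2  5->2 ok
  [16] y  {5}  => 5  2->5 ok
  [17] x  {0,1,2,3,4}  => 4  5->4 ok

0,2,1,4,1,2,4,1,4,5,4,0,2,1,5,2,5,4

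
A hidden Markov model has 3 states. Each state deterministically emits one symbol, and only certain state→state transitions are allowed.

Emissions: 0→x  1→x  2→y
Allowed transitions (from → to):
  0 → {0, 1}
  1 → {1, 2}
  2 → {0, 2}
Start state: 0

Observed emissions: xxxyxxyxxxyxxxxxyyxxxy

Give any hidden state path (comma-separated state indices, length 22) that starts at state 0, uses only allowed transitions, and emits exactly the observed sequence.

0,0,1,2,0,1,2,0,0,1,2,0,0,0,1,1,2,2,0,1,1,2

  0: obs=x cand={0,1} pick 0 [start]
  1: obs=x cand={0,1} pick 0 [0->0 ok]
  2: obs=x cand={0,1} pick 1 [0->1 ok]
  3: obs=y cand={2} pick 2 [1->2 ok]
  4: obs=x cand={0,1} pick 0 [2->0 ok]
  5: obs=x cand={0,1} pick 1 [0->1 ok]
  6: obs=y cand={2} pick 2 [1->2 ok]
  7: obs=x cand={0,1} pick 0 [2->0 ok]
  8: obs=x cand={0,1} pick 0 [0->0 ok]
  9: obs=x cand={0,1} pick 1 [0->1 ok]
  10: obs=y cand={2} pick 2 [1->2 ok]
  11: obs=x cand={0,1} pick 0 [2->0 ok]
  12: obs=x cand={0,1} pick 0 [0->0 ok]
  13: obs=x cand={0,1} pick 0 [0->0 ok]
  14: obs=x cand={0,1} pick 1 [0->1 ok]
  15: obs=x cand={0,1} pick 1 [1->1 ok]
  16: obs=y cand={2} pick 2 [1->2 ok]
  17: obs=y cand={2} pick 2 [2->2 ok]
  18: obs=x cand={0,1} pick 0 [2->0 ok]
  19: obs=x cand={0,1} pick 1 [0->1 ok]
  20: obs=x cand={0,1} pick 1 [1->1 ok]
  21: obs=y cand={2} pick 2 [1->2 ok]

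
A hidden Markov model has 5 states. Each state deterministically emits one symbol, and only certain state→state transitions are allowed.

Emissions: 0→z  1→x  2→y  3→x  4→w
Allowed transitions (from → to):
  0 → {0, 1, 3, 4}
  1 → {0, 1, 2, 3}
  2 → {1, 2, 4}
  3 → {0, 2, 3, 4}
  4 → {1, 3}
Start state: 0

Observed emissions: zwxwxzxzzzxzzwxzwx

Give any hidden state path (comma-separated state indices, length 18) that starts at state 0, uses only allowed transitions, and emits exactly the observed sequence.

  [0] z  {0}  => 0  start
  [1] w  {4}  => 4  0->4 ok
  [2] x  {1,3}  => 3  4->3 ok
  [3] w  {4}  => 4  3->4 ok
  [4] x  {1,3}  => 3  4->3 ok
  [5] z  {0}  => 0  3->0 ok
  [6] x  {1,3}  => 3  0->3 ok
  [7] z  {0}  => 0  3->0 ok
  [8] z  {0}  => 0  0->0 ok
  [9] z  {0}  => 0  0->0 ok
  [10] x  {1,3}  => 3  0->3 ok
  [11] z  {0}  => 0  3->0 ok
  [12] z  {0}  => 0  0->0 ok
  [13] w  {4}  => 4  0->4 ok
  [14] x  {1,3}  => 3  4->3 ok
  [15] z  {0}  => 0  3->0 ok
  [16] w  {4}  => 4  0->4 ok
  [17] x  {1,3}  => 3  4->3 ok

0,4,3,4,3,0,3,0,0,0,3,0,0,4,3,0,4,3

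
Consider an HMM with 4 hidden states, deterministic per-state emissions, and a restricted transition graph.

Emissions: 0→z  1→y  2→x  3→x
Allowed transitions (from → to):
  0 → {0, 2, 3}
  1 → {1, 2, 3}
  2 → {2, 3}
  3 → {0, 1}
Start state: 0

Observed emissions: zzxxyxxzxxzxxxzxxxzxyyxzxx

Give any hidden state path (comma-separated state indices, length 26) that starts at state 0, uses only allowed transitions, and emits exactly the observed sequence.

0,0,2,3,1,2,3,0,2,3,0,2,2,3,0,2,2,3,0,3,1,1,3,0,2,2

  t0 'z' -> {0}, take 0 (start)
  t1 'z' -> {0}, take 0 (0->0 ok)
  t2 'x' -> {2,3}, take 2 (0->2 ok)
  t3 'x' -> {2,3}, take 3 (2->3 ok)
  t4 'y' -> {1}, take 1 (3->1 ok)
  t5 'x' -> {2,3}, take 2 (1->2 ok)
  t6 'x' -> {2,3}, take 3 (2->3 ok)
  t7 'z' -> {0}, take 0 (3->0 ok)
  t8 'x' -> {2,3}, take 2 (0->2 ok)
  t9 'x' -> {2,3}, take 3 (2->3 ok)
  t10 'z' -> {0}, take 0 (3->0 ok)
  t11 'x' -> {2,3}, take 2 (0->2 ok)
  t12 'x' -> {2,3}, take 2 (2->2 ok)
  t13 'x' -> {2,3}, take 3 (2->3 ok)
  t14 'z' -> {0}, take 0 (3->0 ok)
  t15 'x' -> {2,3}, take 2 (0->2 ok)
  t16 'x' -> {2,3}, take 2 (2->2 ok)
  t17 'x' -> {2,3}, take 3 (2->3 ok)
  t18 'z' -> {0}, take 0 (3->0 ok)
  t19 'x' -> {2,3}, take 3 (0->3 ok)
  t20 'y' -> {1}, take 1 (3->1 ok)
  t21 'y' -> {1}, take 1 (1->1 ok)
  t22 'x' -> {2,3}, take 3 (1->3 ok)
  t23 'z' -> {0}, take 0 (3->0 ok)
  t24 'x' -> {2,3}, take 2 (0->2 ok)
  t25 'x' -> {2,3}, take 2 (2->2 ok)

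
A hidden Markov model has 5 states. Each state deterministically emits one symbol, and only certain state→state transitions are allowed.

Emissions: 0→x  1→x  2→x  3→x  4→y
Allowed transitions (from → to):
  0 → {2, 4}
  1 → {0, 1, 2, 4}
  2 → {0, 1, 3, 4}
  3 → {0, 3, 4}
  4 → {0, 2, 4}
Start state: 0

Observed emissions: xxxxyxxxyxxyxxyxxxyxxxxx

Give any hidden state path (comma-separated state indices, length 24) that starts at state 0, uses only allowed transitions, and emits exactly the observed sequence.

0,2,3,0,4,0,2,0,4,2,0,4,2,0,4,2,3,0,4,0,2,0,2,1

  t0 'x' -> {0,1,2,3}, take 0 (start)
  t1 'x' -> {0,1,2,3}, take 2 (0->2 ok)
  t2 'x' -> {0,1,2,3}, take 3 (2->3 ok)
  t3 'x' -> {0,1,2,3}, take 0 (3->0 ok)
  t4 'y' -> {4}, take 4 (0->4 ok)
  t5 'x' -> {0,1,2,3}, take 0 (4->0 ok)
  t6 'x' -> {0,1,2,3}, take 2 (0->2 ok)
  t7 'x' -> {0,1,2,3}, take 0 (2->0 ok)
  t8 'y' -> {4}, take 4 (0->4 ok)
  t9 'x' -> {0,1,2,3}, take 2 (4->2 ok)
  t10 'x' -> {0,1,2,3}, take 0 (2->0 ok)
  t11 'y' -> {4}, take 4 (0->4 ok)
  t12 'x' -> {0,1,2,3}, take 2 (4->2 ok)
  t13 'x' -> {0,1,2,3}, take 0 (2->0 ok)
  t14 'y' -> {4}, take 4 (0->4 ok)
  t15 'x' -> {0,1,2,3}, take 2 (4->2 ok)
  t16 'x' -> {0,1,2,3}, take 3 (2->3 ok)
  t17 'x' -> {0,1,2,3}, take 0 (3->0 ok)
  t18 'y' -> {4}, take 4 (0->4 ok)
  t19 'x' -> {0,1,2,3}, take 0 (4->0 ok)
  t20 'x' -> {0,1,2,3}, take 2 (0->2 ok)
  t21 'x' -> {0,1,2,3}, take 0 (2->0 ok)
  t22 'x' -> {0,1,2,3}, take 2 (0->2 ok)
  t23 'x' -> {0,1,2,3}, take 1 (2->1 ok)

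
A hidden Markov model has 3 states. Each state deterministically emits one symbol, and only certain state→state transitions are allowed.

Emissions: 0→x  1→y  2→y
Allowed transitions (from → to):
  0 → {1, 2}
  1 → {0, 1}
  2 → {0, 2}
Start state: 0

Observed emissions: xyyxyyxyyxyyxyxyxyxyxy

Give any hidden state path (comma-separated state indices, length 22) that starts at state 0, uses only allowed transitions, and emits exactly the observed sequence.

  [0] x  {0}  => 0  start
  [1] y  {1,2}  => 2  0->2 ok
  [2] y  {1,2}  => 2  2->2 ok
  [3] x  {0}  => 0  2->0 ok
  [4] y  {1,2}  => 2  0->2 ok
  [5] y  {1,2}  => 2  2->2 ok
  [6] x  {0}  => 0  2->0 ok
  [7] y  {1,2}  => 2  0->2 ok
  [8] y  {1,2}  => 2  2->2 ok
  [9] x  {0}  => 0  2->0 ok
  [10] y  {1,2}  => 1  0->1 ok
  [11] y  {1,2}  => 1  1->1 ok
  [12] x  {0}  => 0  1->0 ok
  [13] y  {1,2}  => 1  0->1 ok
  [14] x  {0}  => 0  1->0 ok
  [15] y  {1,2}  => 2  0->2 ok
  [16] x  {0}  => 0  2->0 ok
  [17] y  {1,2}  => 2  0->2 ok
  [18] x  {0}  => 0  2->0 ok
  [19] y  {1,2}  => 2  0->2 ok
  [20] x  {0}  => 0  2->0 ok
  [21] y  {1,2}  => 2  0->2 ok

0,2,2,0,2,2,0,2,2,0,1,1,0,1,0,2,0,2,0,2,0,2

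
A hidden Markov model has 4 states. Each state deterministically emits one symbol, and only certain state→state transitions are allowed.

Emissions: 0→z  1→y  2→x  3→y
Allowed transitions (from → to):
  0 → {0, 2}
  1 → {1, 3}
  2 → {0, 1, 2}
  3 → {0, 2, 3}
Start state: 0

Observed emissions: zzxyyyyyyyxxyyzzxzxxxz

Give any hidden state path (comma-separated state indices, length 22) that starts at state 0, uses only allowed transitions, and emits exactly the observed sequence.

  0: obs=z cand={0} pick 0 [start]
  1: obs=z cand={0} pick 0 [0->0 ok]
  2: obs=x cand={2} pick 2 [0->2 ok]
  3: obs=y cand={1,3} pick 1 [2->1 ok]
  4: obs=y cand={1,3} pick 1 [1->1 ok]
  5: obs=y cand={1,3} pick 1 [1->1 ok]
  6: obs=y cand={1,3} pick 1 [1->1 ok]
  7: obs=y cand={1,3} pick 1 [1->1 ok]
  8: obs=y cand={1,3} pick 1 [1->1 ok]
  9: obs=y cand={1,3} pick 3 [1->3 ok]
  10: obs=x cand={2} pick 2 [3->2 ok]
  11: obs=x cand={2} pick 2 [2->2 ok]
  12: obs=y cand={1,3} pick 1 [2->1 ok]
  13: obs=y cand={1,3} pick 3 [1->3 ok]
  14: obs=z cand={0} pick 0 [3->0 ok]
  15: obs=z cand={0} pick 0 [0->0 ok]
  16: obs=x cand={2} pick 2 [0->2 ok]
  17: obs=z cand={0} pick 0 [2->0 ok]
  18: obs=x cand={2} pick 2 [0->2 ok]
  19: obs=x cand={2} pick 2 [2->2 ok]
  20: obs=x cand={2} pick 2 [2->2 ok]
  21: obs=z cand={0} pick 0 [2->0 ok]

0,0,2,1,1,1,1,1,1,3,2,2,1,3,0,0,2,0,2,2,2,0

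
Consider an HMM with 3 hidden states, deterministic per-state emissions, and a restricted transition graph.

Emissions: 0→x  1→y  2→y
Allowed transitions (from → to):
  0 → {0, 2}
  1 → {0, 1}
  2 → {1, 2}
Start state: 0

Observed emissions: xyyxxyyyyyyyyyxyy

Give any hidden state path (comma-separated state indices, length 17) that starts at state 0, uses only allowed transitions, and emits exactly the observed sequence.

  [0] x  {0}  => 0  start
  [1] y  {1,2}  => 2  0->2 ok
  [2] y  {1,2}  => 1  2->1 ok
  [3] x  {0}  => 0  1->0 ok
  [4] x  {0}  => 0  0->0 ok
  [5] y  {1,2}  => 2  0->2 ok
  [6] y  {1,2}  => 2  2->2 ok
  [7] y  {1,2}  => 2  2->2 ok
  [8] y  {1,2}  => 2  2->2 ok
  [9] y  {1,2}  => 1  2->1 ok
  [10] y  {1,2}  => 1  1->1 ok
  [11] y  {1,2}  => 1  1->1 ok
  [12] y  {1,2}  => 1  1->1 ok
  [13] y  {1,2}  => 1  1->1 ok
  [14] x  {0}  => 0  1->0 ok
  [15] y  {1,2}  => 2  0->2 ok
  [16] y  {1,2}  => 1  2->1 ok

0,2,1,0,0,2,2,2,2,1,1,1,1,1,0,2,1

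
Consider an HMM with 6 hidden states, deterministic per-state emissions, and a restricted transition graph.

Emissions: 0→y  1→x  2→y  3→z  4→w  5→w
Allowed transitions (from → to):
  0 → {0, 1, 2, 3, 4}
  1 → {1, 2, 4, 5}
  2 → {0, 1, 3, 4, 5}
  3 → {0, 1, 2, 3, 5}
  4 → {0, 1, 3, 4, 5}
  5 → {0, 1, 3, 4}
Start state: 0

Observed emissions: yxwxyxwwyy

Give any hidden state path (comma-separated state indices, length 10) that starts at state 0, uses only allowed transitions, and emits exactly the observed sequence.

0,1,4,1,2,1,5,4,0,0

  t0 'y' -> {0,2}, take 0 (start)
  t1 'x' -> {1}, take 1 (0->1 ok)
  t2 'w' -> {4,5}, take 4 (1->4 ok)
  t3 'x' -> {1}, take 1 (4->1 ok)
  t4 'y' -> {0,2}, take 2 (1->2 ok)
  t5 'x' -> {1}, take 1 (2->1 ok)
  t6 'w' -> {4,5}, take 5 (1->5 ok)
  t7 'w' -> {4,5}, take 4 (5->4 ok)
  t8 'y' -> {0,2}, take 0 (4->0 ok)
  t9 'y' -> {0,2}, take 0 (0->0 ok)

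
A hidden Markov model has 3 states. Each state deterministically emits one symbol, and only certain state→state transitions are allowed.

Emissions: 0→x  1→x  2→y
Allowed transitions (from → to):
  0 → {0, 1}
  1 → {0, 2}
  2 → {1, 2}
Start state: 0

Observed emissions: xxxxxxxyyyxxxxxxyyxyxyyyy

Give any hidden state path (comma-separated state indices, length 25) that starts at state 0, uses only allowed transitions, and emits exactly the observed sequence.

  pos 0: x in {0,1}, choose 0; start
  pos 1: x in {0,1}, choose 0; 0->0 ok
  pos 2: x in {0,1}, choose 0; 0->0 ok
  pos 3: x in {0,1}, choose 0; 0->0 ok
  pos 4: x in {0,1}, choose 0; 0->0 ok
  pos 5: x in {0,1}, choose 0; 0->0 ok
  pos 6: x in {0,1}, choose 1; 0->1 ok
  pos 7: y in {2}, choose 2; 1->2 ok
  pos 8: y in {2}, choose 2; 2->2 ok
  pos 9: y in {2}, choose 2; 2->2 ok
  pos 10: x in {0,1}, choose 1; 2->1 ok
  pos 11: x in {0,1}, choose 0; 1->0 ok
  pos 12: x in {0,1}, choose 1; 0->1 ok
  pos 13: x in {0,1}, choose 0; 1->0 ok
  pos 14: x in {0,1}, choose 0; 0->0 ok
  pos 15: x in {0,1}, choose 1; 0->1 ok
  pos 16: y in {2}, choose 2; 1->2 ok
  pos 17: y in {2}, choose 2; 2->2 ok
  pos 18: x in {0,1}, choose 1; 2->1 ok
  pos 19: y in {2}, choose 2; 1->2 ok
  pos 20: x in {0,1}, choose 1; 2->1 ok
  pos 21: y in {2}, choose 2; 1->2 ok
  pos 22: y in {2}, choose 2; 2->2 ok
  pos 23: y in {2}, choose 2; 2->2 ok
  pos 24: y in {2}, choose 2; 2->2 ok

0,0,0,0,0,0,1,2,2,2,1,0,1,0,0,1,2,2,1,2,1,2,2,2,2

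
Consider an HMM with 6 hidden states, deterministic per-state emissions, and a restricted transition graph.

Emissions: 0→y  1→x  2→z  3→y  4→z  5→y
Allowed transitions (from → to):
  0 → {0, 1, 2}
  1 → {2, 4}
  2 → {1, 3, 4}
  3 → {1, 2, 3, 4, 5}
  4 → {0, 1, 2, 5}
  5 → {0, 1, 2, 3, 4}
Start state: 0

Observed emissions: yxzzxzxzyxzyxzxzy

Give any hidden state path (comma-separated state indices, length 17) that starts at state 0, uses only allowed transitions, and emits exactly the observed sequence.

  [0] y  {0,3,5}  => 0  start
  [1] x  {1}  => 1  0->1 ok
  [2] z  {2,4}  => 4  1->4 ok
  [3] z  {2,4}  => 2  4->2 ok
  [4] x  {1}  => 1  2->1 ok
  [5] z  {2,4}  => 4  1->4 ok
  [6] x  {1}  => 1  4->1 ok
  [7] z  {2,4}  => 2  1->2 ok
  [8] y  {0,3,5}  => 3  2->3 ok
  [9] x  {1}  => 1  3->1 ok
  [10] z  {2,4}  => 4  1->4 ok
  [11] y  {0,3,5}  => 0  4->0 ok
  [12] x  {1}  => 1  0->1 ok
  [13] z  {2,4}  => 2  1->2 ok
  [14] x  {1}  => 1  2->1 ok
  [15] z  {2,4}  => 4  1->4 ok
  [16] y  {0,3,5}  => 5  4->5 ok

0,1,4,2,1,4,1,2,3,1,4,0,1,2,1,4,5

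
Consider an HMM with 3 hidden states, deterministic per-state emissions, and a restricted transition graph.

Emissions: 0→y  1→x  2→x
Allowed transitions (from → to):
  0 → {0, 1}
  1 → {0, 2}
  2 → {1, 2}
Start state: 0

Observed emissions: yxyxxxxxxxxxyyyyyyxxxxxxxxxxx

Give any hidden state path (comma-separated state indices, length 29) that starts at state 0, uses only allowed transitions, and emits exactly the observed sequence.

  pos 0: y in {0}, choose 0; start
  pos 1: x in {1,2}, choose 1; 0->1 ok
  pos 2: y in {0}, choose 0; 1->0 ok
  pos 3: x in {1,2}, choose 1; 0->1 ok
  pos 4: x in {1,2}, choose 2; 1->2 ok
  pos 5: x in {1,2}, choose 2; 2->2 ok
  pos 6: x in {1,2}, choose 2; 2->2 ok
  pos 7: x in {1,2}, choose 2; 2->2 ok
  pos 8: x in {1,2}, choose 2; 2->2 ok
  pos 9: x in {1,2}, choose 1; 2->1 ok
  pos 10: x in {1,2}, choose 2; 1->2 ok
  pos 11: x in {1,2}, choose 1; 2->1 ok
  pos 12: y in {0}, choose 0; 1->0 ok
  pos 13: y in {0}, choose 0; 0->0 ok
  pos 14: y in {0}, choose 0; 0->0 ok
  pos 15: y in {0}, choose 0; 0->0 ok
  pos 16: y in {0}, choose 0; 0->0 ok
  pos 17: y in {0}, choose 0; 0->0 ok
  pos 18: x in {1,2}, choose 1; 0->1 ok
  pos 19: x in {1,2}, choose 2; 1->2 ok
  pos 20: x in {1,2}, choose 2; 2->2 ok
  pos 21: x in {1,2}, choose 1; 2->1 ok
  pos 22: x in {1,2}, choose 2; 1->2 ok
  pos 23: x in {1,2}, choose 2; 2->2 ok
  pos 24: x in {1,2}, choose 1; 2->1 ok
  pos 25: x in {1,2}, choose 2; 1->2 ok
  pos 26: x in {1,2}, choose 2; 2->2 ok
  pos 27: x in {1,2}, choose 2; 2->2 ok
  pos 28: x in {1,2}, choose 1; 2->1 ok

0,1,0,1,2,2,2,2,2,1,2,1,0,0,0,0,0,0,1,2,2,1,2,2,1,2,2,2,1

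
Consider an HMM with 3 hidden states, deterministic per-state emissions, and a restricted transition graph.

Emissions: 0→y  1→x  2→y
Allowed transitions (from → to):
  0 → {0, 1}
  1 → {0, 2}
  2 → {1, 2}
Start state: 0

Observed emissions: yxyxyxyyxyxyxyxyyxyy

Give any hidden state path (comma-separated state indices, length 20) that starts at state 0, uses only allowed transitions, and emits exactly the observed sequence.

0,1,2,1,0,1,2,2,1,2,1,2,1,2,1,0,0,1,2,2

  pos 0: y in {0,2}, choose 0; start
  pos 1: x in {1}, choose 1; 0->1 ok
  pos 2: y in {0,2}, choose 2; 1->2 ok
  pos 3: x in {1}, choose 1; 2->1 ok
  pos 4: y in {0,2}, choose 0; 1->0 ok
  pos 5: x in {1}, choose 1; 0->1 ok
  pos 6: y in {0,2}, choose 2; 1->2 ok
  pos 7: y in {0,2}, choose 2; 2->2 ok
  pos 8: x in {1}, choose 1; 2->1 ok
  pos 9: y in {0,2}, choose 2; 1->2 ok
  pos 10: x in {1}, choose 1; 2->1 ok
  pos 11: y in {0,2}, choose 2; 1->2 ok
  pos 12: x in {1}, choose 1; 2->1 ok
  pos 13: y in {0,2}, choose 2; 1->2 ok
  pos 14: x in {1}, choose 1; 2->1 ok
  pos 15: y in {0,2}, choose 0; 1->0 ok
  pos 16: y in {0,2}, choose 0; 0->0 ok
  pos 17: x in {1}, choose 1; 0->1 ok
  pos 18: y in {0,2}, choose 2; 1->2 ok
  pos 19: y in {0,2}, choose 2; 2->2 ok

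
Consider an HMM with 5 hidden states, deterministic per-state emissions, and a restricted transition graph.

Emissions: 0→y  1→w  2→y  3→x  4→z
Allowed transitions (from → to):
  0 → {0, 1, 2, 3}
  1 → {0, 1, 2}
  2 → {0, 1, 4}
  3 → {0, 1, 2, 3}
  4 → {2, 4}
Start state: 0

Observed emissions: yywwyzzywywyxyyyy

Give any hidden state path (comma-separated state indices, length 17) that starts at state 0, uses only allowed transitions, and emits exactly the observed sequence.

0,0,1,1,2,4,4,2,1,2,1,0,3,2,0,2,0

  t0 'y' -> {0,2}, take 0 (start)
  t1 'y' -> {0,2}, take 0 (0->0 ok)
  t2 'w' -> {1}, take 1 (0->1 ok)
  t3 'w' -> {1}, take 1 (1->1 ok)
  t4 'y' -> {0,2}, take 2 (1->2 ok)
  t5 'z' -> {4}, take 4 (2->4 ok)
  t6 'z' -> {4}, take 4 (4->4 ok)
  t7 'y' -> {0,2}, take 2 (4->2 ok)
  t8 'w' -> {1}, take 1 (2->1 ok)
  t9 'y' -> {0,2}, take 2 (1->2 ok)
  t10 'w' -> {1}, take 1 (2->1 ok)
  t11 'y' -> {0,2}, take 0 (1->0 ok)
  t12 'x' -> {3}, take 3 (0->3 ok)
  t13 'y' -> {0,2}, take 2 (3->2 ok)
  t14 'y' -> {0,2}, take 0 (2->0 ok)
  t15 'y' -> {0,2}, take 2 (0->2 ok)
  t16 'y' -> {0,2}, take 0 (2->0 ok)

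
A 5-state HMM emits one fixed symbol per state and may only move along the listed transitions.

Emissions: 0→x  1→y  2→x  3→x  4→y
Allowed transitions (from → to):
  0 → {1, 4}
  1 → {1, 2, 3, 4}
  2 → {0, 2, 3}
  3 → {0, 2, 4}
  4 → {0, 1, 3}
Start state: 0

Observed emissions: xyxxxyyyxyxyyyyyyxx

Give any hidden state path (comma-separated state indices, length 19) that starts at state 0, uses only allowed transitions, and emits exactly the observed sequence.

0,4,3,2,3,4,1,4,3,4,0,4,1,1,4,1,1,2,0

  t0 'x' -> {0,2,3}, take 0 (start)
  t1 'y' -> {1,4}, take 4 (0->4 ok)
  t2 'x' -> {0,2,3}, take 3 (4->3 ok)
  t3 'x' -> {0,2,3}, take 2 (3->2 ok)
  t4 'x' -> {0,2,3}, take 3 (2->3 ok)
  t5 'y' -> {1,4}, take 4 (3->4 ok)
  t6 'y' -> {1,4}, take 1 (4->1 ok)
  t7 'y' -> {1,4}, take 4 (1->4 ok)
  t8 'x' -> {0,2,3}, take 3 (4->3 ok)
  t9 'y' -> {1,4}, take 4 (3->4 ok)
  t10 'x' -> {0,2,3}, take 0 (4->0 ok)
  t11 'y' -> {1,4}, take 4 (0->4 ok)
  t12 'y' -> {1,4}, take 1 (4->1 ok)
  t13 'y' -> {1,4}, take 1 (1->1 ok)
  t14 'y' -> {1,4}, take 4 (1->4 ok)
  t15 'y' -> {1,4}, take 1 (4->1 ok)
  t16 'y' -> {1,4}, take 1 (1->1 ok)
  t17 'x' -> {0,2,3}, take 2 (1->2 ok)
  t18 'x' -> {0,2,3}, take 0 (2->0 ok)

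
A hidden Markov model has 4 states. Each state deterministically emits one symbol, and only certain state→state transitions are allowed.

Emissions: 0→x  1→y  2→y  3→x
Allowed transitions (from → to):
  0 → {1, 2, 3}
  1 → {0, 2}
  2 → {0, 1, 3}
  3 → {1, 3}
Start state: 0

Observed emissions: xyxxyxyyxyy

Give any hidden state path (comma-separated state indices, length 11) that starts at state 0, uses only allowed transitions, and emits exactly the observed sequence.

  pos 0: x in {0,3}, choose 0; start
  pos 1: y in {1,2}, choose 2; 0->2 ok
  pos 2: x in {0,3}, choose 3; 2->3 ok
  pos 3: x in {0,3}, choose 3; 3->3 ok
  pos 4: y in {1,2}, choose 1; 3->1 ok
  pos 5: x in {0,3}, choose 0; 1->0 ok
  pos 6: y in {1,2}, choose 1; 0->1 ok
  pos 7: y in {1,2}, choose 2; 1->2 ok
  pos 8: x in {0,3}, choose 3; 2->3 ok
  pos 9: y in {1,2}, choose 1; 3->1 ok
  pos 10: y in {1,2}, choose 2; 1->2 ok

0,2,3,3,1,0,1,2,3,1,2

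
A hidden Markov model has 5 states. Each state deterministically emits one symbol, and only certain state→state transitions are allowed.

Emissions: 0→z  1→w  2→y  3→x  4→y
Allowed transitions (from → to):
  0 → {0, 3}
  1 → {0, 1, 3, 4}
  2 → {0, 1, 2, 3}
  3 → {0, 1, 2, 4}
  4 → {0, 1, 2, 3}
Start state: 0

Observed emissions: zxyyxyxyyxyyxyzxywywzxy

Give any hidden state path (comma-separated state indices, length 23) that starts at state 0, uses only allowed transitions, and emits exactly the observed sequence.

0,3,4,2,3,4,3,2,2,3,2,2,3,4,0,3,2,1,4,1,0,3,4

  [0] z  {0}  => 0  start
  [1] x  {3}  => 3  0->3 ok
  [2] y  {2,4}  => 4  3->4 ok
  [3] y  {2,4}  => 2  4->2 ok
  [4] x  {3}  => 3  2->3 ok
  [5] y  {2,4}  => 4  3->4 ok
  [6] x  {3}  => 3  4->3 ok
  [7] y  {2,4}  => 2  3->2 ok
  [8] y  {2,4}  => 2  2->2 ok
  [9] x  {3}  => 3  2->3 ok
  [10] y  {2,4}  => 2  3->2 ok
  [11] y  {2,4}  => 2  2->2 ok
  [12] x  {3}  => 3  2->3 ok
  [13] y  {2,4}  => 4  3->4 ok
  [14] z  {0}  => 0  4->0 ok
  [15] x  {3}  => 3  0->3 ok
  [16] y  {2,4}  => 2  3->2 ok
  [17] w  {1}  => 1  2->1 ok
  [18] y  {2,4}  => 4  1->4 ok
  [19] w  {1}  => 1  4->1 ok
  [20] z  {0}  => 0  1->0 ok
  [21] x  {3}  => 3  0->3 ok
  [22] y  {2,4}  => 4  3->4 ok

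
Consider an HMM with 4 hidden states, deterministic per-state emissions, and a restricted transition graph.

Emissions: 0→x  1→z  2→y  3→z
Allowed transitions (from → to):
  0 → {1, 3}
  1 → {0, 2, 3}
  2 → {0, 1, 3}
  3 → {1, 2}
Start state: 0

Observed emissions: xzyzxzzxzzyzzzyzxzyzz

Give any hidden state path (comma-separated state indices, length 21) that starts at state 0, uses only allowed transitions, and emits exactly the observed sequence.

  [0] x  {0}  => 0  start
  [1] z  {1,3}  => 3  0->3 ok
  [2] y  {2}  => 2  3->2 ok
  [3] z  {1,3}  => 1  2->1 ok
  [4] x  {0}  => 0  1->0 ok
  [5] z  {1,3}  => 3  0->3 ok
  [6] z  {1,3}  => 1  3->1 ok
  [7] x  {0}  => 0  1->0 ok
  [8] z  {1,3}  => 1  0->1 ok
  [9] z  {1,3}  => 3  1->3 ok
  [10] y  {2}  => 2  3->2 ok
  [11] z  {1,3}  => 1  2->1 ok
  [12] z  {1,3}  => 3  1->3 ok
  [13] z  {1,3}  => 1  3->1 ok
  [14] y  {2}  => 2  1->2 ok
  [15] z  {1,3}  => 1  2->1 ok
  [16] x  {0}  => 0  1->0 ok
  [17] z  {1,3}  => 1  0->1 ok
  [18] y  {2}  => 2  1->2 ok
  [19] z  {1,3}  => 3  2->3 ok
  [20] z  {1,3}  => 1  3->1 ok

0,3,2,1,0,3,1,0,1,3,2,1,3,1,2,1,0,1,2,3,1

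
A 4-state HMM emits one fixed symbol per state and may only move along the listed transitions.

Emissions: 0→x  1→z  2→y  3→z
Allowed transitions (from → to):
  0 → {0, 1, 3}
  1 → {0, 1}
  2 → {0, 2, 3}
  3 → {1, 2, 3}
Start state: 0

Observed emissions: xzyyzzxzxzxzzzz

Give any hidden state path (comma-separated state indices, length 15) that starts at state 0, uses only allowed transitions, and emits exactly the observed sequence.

  0: obs=x cand={0} pick 0 [start]
  1: obs=z cand={1,3} pick 3 [0->3 ok]
  2: obs=y cand={2} pick 2 [3->2 ok]
  3: obs=y cand={2} pick 2 [2->2 ok]
  4: obs=z cand={1,3} pick 3 [2->3 ok]
  5: obs=z cand={1,3} pick 1 [3->1 ok]
  6: obs=x cand={0} pick 0 [1->0 ok]
  7: obs=z cand={1,3} pick 1 [0->1 ok]
  8: obs=x cand={0} pick 0 [1->0 ok]
  9: obs=z cand={1,3} pick 1 [0->1 ok]
  10: obs=x cand={0} pick 0 [1->0 ok]
  11: obs=z cand={1,3} pick 3 [0->3 ok]
  12: obs=z cand={1,3} pick 1 [3->1 ok]
  13: obs=z cand={1,3} pick 1 [1->1 ok]
  14: obs=z cand={1,3} pick 1 [1->1 ok]

0,3,2,2,3,1,0,1,0,1,0,3,1,1,1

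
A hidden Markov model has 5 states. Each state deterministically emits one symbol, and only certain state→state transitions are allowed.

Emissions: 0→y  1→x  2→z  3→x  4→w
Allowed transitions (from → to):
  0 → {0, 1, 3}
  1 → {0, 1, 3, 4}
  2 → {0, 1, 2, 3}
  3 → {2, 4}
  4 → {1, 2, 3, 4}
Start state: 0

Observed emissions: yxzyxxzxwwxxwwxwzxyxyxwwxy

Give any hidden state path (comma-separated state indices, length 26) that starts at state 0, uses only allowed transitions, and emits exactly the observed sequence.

0,3,2,0,1,3,2,3,4,4,1,3,4,4,3,4,2,1,0,1,0,3,4,4,1,0

  [0] y  {0}  => 0  start
  [1] x  {1,3}  => 3  0->3 ok
  [2] z  {2}  => 2  3->2 ok
  [3] y  {0}  => 0  2->0 ok
  [4] x  {1,3}  => 1  0->1 ok
  [5] x  {1,3}  => 3  1->3 ok
  [6] z  {2}  => 2  3->2 ok
  [7] x  {1,3}  => 3  2->3 ok
  [8] w  {4}  => 4  3->4 ok
  [9] w  {4}  => 4  4->4 ok
  [10] x  {1,3}  => 1  4->1 ok
  [11] x  {1,3}  => 3  1->3 ok
  [12] w  {4}  => 4  3->4 ok
  [13] w  {4}  => 4  4->4 ok
  [14] x  {1,3}  => 3  4->3 ok
  [15] w  {4}  => 4  3->4 ok
  [16] z  {2}  => 2  4->2 ok
  [17] x  {1,3}  => 1  2->1 ok
  [18] y  {0}  => 0  1->0 ok
  [19] x  {1,3}  => 1  0->1 ok
  [20] y  {0}  => 0  1->0 ok
  [21] x  {1,3}  => 3  0->3 ok
  [22] w  {4}  => 4  3->4 ok
  [23] w  {4}  => 4  4->4 ok
  [24] x  {1,3}  => 1  4->1 ok
  [25] y  {0}  => 0  1->0 ok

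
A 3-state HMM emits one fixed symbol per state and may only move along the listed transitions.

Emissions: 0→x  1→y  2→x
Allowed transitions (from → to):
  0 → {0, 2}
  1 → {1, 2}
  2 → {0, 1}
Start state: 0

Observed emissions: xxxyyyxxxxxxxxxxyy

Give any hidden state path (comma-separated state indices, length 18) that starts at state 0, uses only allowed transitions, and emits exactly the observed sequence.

  0: obs=x cand={0,2} pick 0 [start]
  1: obs=x cand={0,2} pick 0 [0->0 ok]
  2: obs=x cand={0,2} pick 2 [0->2 ok]
  3: obs=y cand={1} pick 1 [2->1 ok]
  4: obs=y cand={1} pick 1 [1->1 ok]
  5: obs=y cand={1} pick 1 [1->1 ok]
  6: obs=x cand={0,2} pick 2 [1->2 ok]
  7: obs=x cand={0,2} pick 0 [2->0 ok]
  8: obs=x cand={0,2} pick 2 [0->2 ok]
  9: obs=x cand={0,2} pick 0 [2->0 ok]
  10: obs=x cand={0,2} pick 0 [0->0 ok]
  11: obs=x cand={0,2} pick 2 [0->2 ok]
  12: obs=x cand={0,2} pick 0 [2->0 ok]
  13: obs=x cand={0,2} pick 2 [0->2 ok]
  14: obs=x cand={0,2} pick 0 [2->0 ok]
  15: obs=x cand={0,2} pick 2 [0->2 ok]
  16: obs=y cand={1} pick 1 [2->1 ok]
  17: obs=y cand={1} pick 1 [1->1 ok]

0,0,2,1,1,1,2,0,2,0,0,2,0,2,0,2,1,1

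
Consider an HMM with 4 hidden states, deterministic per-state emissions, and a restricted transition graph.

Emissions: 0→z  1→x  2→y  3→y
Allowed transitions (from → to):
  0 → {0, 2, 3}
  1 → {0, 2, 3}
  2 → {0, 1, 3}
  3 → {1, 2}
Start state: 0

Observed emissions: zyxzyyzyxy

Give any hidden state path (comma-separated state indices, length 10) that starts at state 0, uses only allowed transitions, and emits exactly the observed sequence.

0,2,1,0,3,2,0,2,1,3

  pos 0: z in {0}, choose 0; start
  pos 1: y in {2,3}, choose 2; 0->2 ok
  pos 2: x in {1}, choose 1; 2->1 ok
  pos 3: z in {0}, choose 0; 1->0 ok
  pos 4: y in {2,3}, choose 3; 0->3 ok
  pos 5: y in {2,3}, choose 2; 3->2 ok
  pos 6: z in {0}, choose 0; 2->0 ok
  pos 7: y in {2,3}, choose 2; 0->2 ok
  pos 8: x in {1}, choose 1; 2->1 ok
  pos 9: y in {2,3}, choose 3; 1->3 ok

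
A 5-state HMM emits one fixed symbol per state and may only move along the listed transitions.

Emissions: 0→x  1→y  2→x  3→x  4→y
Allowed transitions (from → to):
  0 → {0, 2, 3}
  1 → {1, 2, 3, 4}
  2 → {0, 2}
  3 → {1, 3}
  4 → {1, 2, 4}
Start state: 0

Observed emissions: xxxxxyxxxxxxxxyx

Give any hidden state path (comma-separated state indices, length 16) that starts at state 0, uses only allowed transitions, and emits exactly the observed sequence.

0,3,3,3,3,1,2,2,2,2,2,2,0,3,1,2

  t0 'x' -> {0,2,3}, take 0 (start)
  t1 'x' -> {0,2,3}, take 3 (0->3 ok)
  t2 'x' -> {0,2,3}, take 3 (3->3 ok)
  t3 'x' -> {0,2,3}, take 3 (3->3 ok)
  t4 'x' -> {0,2,3}, take 3 (3->3 ok)
  t5 'y' -> {1,4}, take 1 (3->1 ok)
  t6 'x' -> {0,2,3}, take 2 (1->2 ok)
  t7 'x' -> {0,2,3}, take 2 (2->2 ok)
  t8 'x' -> {0,2,3}, take 2 (2->2 ok)
  t9 'x' -> {0,2,3}, take 2 (2->2 ok)
  t10 'x' -> {0,2,3}, take 2 (2->2 ok)
  t11 'x' -> {0,2,3}, take 2 (2->2 ok)
  t12 'x' -> {0,2,3}, take 0 (2->0 ok)
  t13 'x' -> {0,2,3}, take 3 (0->3 ok)
  t14 'y' -> {1,4}, take 1 (3->1 ok)
  t15 'x' -> {0,2,3}, take 2 (1->2 ok)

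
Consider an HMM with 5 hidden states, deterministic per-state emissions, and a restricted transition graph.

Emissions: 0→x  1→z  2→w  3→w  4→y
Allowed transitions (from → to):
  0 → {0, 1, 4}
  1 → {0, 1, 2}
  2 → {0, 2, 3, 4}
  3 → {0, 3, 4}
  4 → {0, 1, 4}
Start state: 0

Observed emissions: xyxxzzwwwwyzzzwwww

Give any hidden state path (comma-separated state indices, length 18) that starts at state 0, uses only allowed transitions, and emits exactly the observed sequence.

0,4,0,0,1,1,2,2,2,2,4,1,1,1,2,2,2,2

  0: obs=x cand={0} pick 0 [start]
  1: obs=y cand={4} pick 4 [0->4 ok]
  2: obs=x cand={0} pick 0 [4->0 ok]
  3: obs=x cand={0} pick 0 [0->0 ok]
  4: obs=z cand={1} pick 1 [0->1 ok]
  5: obs=z cand={1} pick 1 [1->1 ok]
  6: obs=w cand={2,3} pick 2 [1->2 ok]
  7: obs=w cand={2,3} pick 2 [2->2 ok]
  8: obs=w cand={2,3} pick 2 [2->2 ok]
  9: obs=w cand={2,3} pick 2 [2->2 ok]
  10: obs=y cand={4} pick 4 [2->4 ok]
  11: obs=z cand={1} pick 1 [4->1 ok]
  12: obs=z cand={1} pick 1 [1->1 ok]
  13: obs=z cand={1} pick 1 [1->1 ok]
  14: obs=w cand={2,3} pick 2 [1->2 ok]
  15: obs=w cand={2,3} pick 2 [2->2 ok]
  16: obs=w cand={2,3} pick 2 [2->2 ok]
  17: obs=w cand={2,3} pick 2 [2->2 ok]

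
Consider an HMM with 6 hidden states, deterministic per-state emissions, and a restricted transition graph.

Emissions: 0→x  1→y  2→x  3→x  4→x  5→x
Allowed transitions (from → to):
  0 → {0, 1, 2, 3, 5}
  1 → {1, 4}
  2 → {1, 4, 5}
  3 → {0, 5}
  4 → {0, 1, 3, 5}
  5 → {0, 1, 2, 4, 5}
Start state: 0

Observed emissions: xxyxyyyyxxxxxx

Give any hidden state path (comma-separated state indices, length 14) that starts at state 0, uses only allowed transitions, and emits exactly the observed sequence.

0,2,1,4,1,1,1,1,4,5,0,3,0,3

  pos 0: x in {0,2,3,4,5}, choose 0; start
  pos 1: x in {0,2,3,4,5}, choose 2; 0->2 ok
  pos 2: y in {1}, choose 1; 2->1 ok
  pos 3: x in {0,2,3,4,5}, choose 4; 1->4 ok
  pos 4: y in {1}, choose 1; 4->1 ok
  pos 5: y in {1}, choose 1; 1->1 ok
  pos 6: y in {1}, choose 1; 1->1 ok
  pos 7: y in {1}, choose 1; 1->1 ok
  pos 8: x in {0,2,3,4,5}, choose 4; 1->4 ok
  pos 9: x in {0,2,3,4,5}, choose 5; 4->5 ok
  pos 10: x in {0,2,3,4,5}, choose 0; 5->0 ok
  pos 11: x in {0,2,3,4,5}, choose 3; 0->3 ok
  pos 12: x in {0,2,3,4,5}, choose 0; 3->0 ok
  pos 13: x in {0,2,3,4,5}, choose 3; 0->3 ok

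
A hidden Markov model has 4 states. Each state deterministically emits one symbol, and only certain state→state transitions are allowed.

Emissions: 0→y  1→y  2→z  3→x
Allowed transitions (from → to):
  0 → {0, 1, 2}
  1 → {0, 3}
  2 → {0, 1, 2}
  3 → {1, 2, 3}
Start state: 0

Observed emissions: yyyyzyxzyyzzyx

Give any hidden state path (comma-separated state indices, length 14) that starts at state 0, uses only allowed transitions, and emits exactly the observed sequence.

0,1,0,0,2,1,3,2,1,0,2,2,1,3

  pos 0: y in {0,1}, choose 0; start
  pos 1: y in {0,1}, choose 1; 0->1 ok
  pos 2: y in {0,1}, choose 0; 1->0 ok
  pos 3: y in {0,1}, choose 0; 0->0 ok
  pos 4: z in {2}, choose 2; 0->2 ok
  pos 5: y in {0,1}, choose 1; 2->1 ok
  pos 6: x in {3}, choose 3; 1->3 ok
  pos 7: z in {2}, choose 2; 3->2 ok
  pos 8: y in {0,1}, choose 1; 2->1 ok
  pos 9: y in {0,1}, choose 0; 1->0 ok
  pos 10: z in {2}, choose 2; 0->2 ok
  pos 11: z in {2}, choose 2; 2->2 ok
  pos 12: y in {0,1}, choose 1; 2->1 ok
  pos 13: x in {3}, choose 3; 1->3 ok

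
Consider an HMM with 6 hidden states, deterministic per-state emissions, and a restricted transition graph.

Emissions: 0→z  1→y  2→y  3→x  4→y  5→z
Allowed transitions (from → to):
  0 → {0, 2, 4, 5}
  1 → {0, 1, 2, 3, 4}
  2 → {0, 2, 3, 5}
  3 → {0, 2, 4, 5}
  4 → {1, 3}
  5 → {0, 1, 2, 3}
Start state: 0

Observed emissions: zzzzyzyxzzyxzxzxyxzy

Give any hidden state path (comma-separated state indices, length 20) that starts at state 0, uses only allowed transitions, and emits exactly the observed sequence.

0,0,5,0,2,0,2,3,0,5,1,3,5,3,5,3,2,3,0,4

  0: obs=z cand={0,5} pick 0 [start]
  1: obs=z cand={0,5} pick 0 [0->0 ok]
  2: obs=z cand={0,5} pick 5 [0->5 ok]
  3: obs=z cand={0,5} pick 0 [5->0 ok]
  4: obs=y cand={1,2,4} pick 2 [0->2 ok]
  5: obs=z cand={0,5} pick 0 [2->0 ok]
  6: obs=y cand={1,2,4} pick 2 [0->2 ok]
  7: obs=x cand={3} pick 3 [2->3 ok]
  8: obs=z cand={0,5} pick 0 [3->0 ok]
  9: obs=z cand={0,5} pick 5 [0->5 ok]
  10: obs=y cand={1,2,4} pick 1 [5->1 ok]
  11: obs=x cand={3} pick 3 [1->3 ok]
  12: obs=z cand={0,5} pick 5 [3->5 ok]
  13: obs=x cand={3} pick 3 [5->3 ok]
  14: obs=z cand={0,5} pick 5 [3->5 ok]
  15: obs=x cand={3} pick 3 [5->3 ok]
  16: obs=y cand={1,2,4} pick 2 [3->2 ok]
  17: obs=x cand={3} pick 3 [2->3 ok]
  18: obs=z cand={0,5} pick 0 [3->0 ok]
  19: obs=y cand={1,2,4} pick 4 [0->4 ok]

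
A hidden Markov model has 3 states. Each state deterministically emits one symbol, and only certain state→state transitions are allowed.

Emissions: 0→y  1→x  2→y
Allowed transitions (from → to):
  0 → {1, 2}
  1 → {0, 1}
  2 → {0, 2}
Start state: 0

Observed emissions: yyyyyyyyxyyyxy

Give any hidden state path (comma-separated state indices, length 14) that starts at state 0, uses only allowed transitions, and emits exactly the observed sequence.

  t0 'y' -> {0,2}, take 0 (start)
  t1 'y' -> {0,2}, take 2 (0->2 ok)
  t2 'y' -> {0,2}, take 0 (2->0 ok)
  t3 'y' -> {0,2}, take 2 (0->2 ok)
  t4 'y' -> {0,2}, take 2 (2->2 ok)
  t5 'y' -> {0,2}, take 0 (2->0 ok)
  t6 'y' -> {0,2}, take 2 (0->2 ok)
  t7 'y' -> {0,2}, take 0 (2->0 ok)
  t8 'x' -> {1}, take 1 (0->1 ok)
  t9 'y' -> {0,2}, take 0 (1->0 ok)
  t10 'y' -> {0,2}, take 2 (0->2 ok)
  t11 'y' -> {0,2}, take 0 (2->0 ok)
  t12 'x' -> {1}, take 1 (0->1 ok)
  t13 'y' -> {0,2}, take 0 (1->0 ok)

0,2,0,2,2,0,2,0,1,0,2,0,1,0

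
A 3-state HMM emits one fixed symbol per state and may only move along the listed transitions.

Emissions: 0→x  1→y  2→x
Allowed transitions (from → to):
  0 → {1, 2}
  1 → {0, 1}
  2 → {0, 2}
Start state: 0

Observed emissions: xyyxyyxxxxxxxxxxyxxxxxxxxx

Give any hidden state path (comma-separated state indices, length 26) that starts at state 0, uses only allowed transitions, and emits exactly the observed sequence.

  t0 'x' -> {0,2}, take 0 (start)
  t1 'y' -> {1}, take 1 (0->1 ok)
  t2 'y' -> {1}, take 1 (1->1 ok)
  t3 'x' -> {0,2}, take 0 (1->0 ok)
  t4 'y' -> {1}, take 1 (0->1 ok)
  t5 'y' -> {1}, take 1 (1->1 ok)
  t6 'x' -> {0,2}, take 0 (1->0 ok)
  t7 'x' -> {0,2}, take 2 (0->2 ok)
  t8 'x' -> {0,2}, take 2 (2->2 ok)
  t9 'x' -> {0,2}, take 2 (2->2 ok)
  t10 'x' -> {0,2}, take 2 (2->2 ok)
  t11 'x' -> {0,2}, take 2 (2->2 ok)
  t12 'x' -> {0,2}, take 2 (2->2 ok)
  t13 'x' -> {0,2}, take 2 (2->2 ok)
  t14 'x' -> {0,2}, take 2 (2->2 ok)
  t15 'x' -> {0,2}, take 0 (2->0 ok)
  t16 'y' -> {1}, take 1 (0->1 ok)
  t17 'x' -> {0,2}, take 0 (1->0 ok)
  t18 'x' -> {0,2}, take 2 (0->2 ok)
  t19 'x' -> {0,2}, take 2 (2->2 ok)
  t20 'x' -> {0,2}, take 0 (2->0 ok)
  t21 'x' -> {0,2}, take 2 (0->2 ok)
  t22 'x' -> {0,2}, take 0 (2->0 ok)
  t23 'x' -> {0,2}, take 2 (0->2 ok)
  t24 'x' -> {0,2}, take 2 (2->2 ok)
  t25 'x' -> {0,2}, take 0 (2->0 ok)

0,1,1,0,1,1,0,2,2,2,2,2,2,2,2,0,1,0,2,2,0,2,0,2,2,0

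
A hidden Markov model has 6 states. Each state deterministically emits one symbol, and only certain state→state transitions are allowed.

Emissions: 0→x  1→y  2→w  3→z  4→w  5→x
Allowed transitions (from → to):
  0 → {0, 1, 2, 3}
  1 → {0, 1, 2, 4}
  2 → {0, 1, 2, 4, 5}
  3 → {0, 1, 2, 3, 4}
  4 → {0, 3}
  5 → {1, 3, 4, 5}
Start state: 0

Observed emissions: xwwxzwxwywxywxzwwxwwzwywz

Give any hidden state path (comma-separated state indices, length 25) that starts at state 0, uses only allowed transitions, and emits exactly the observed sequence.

  pos 0: x in {0,5}, choose 0; start
  pos 1: w in {2,4}, choose 2; 0->2 ok
  pos 2: w in {2,4}, choose 4; 2->4 ok
  pos 3: x in {0,5}, choose 0; 4->0 ok
  pos 4: z in {3}, choose 3; 0->3 ok
  pos 5: w in {2,4}, choose 4; 3->4 ok
  pos 6: x in {0,5}, choose 0; 4->0 ok
  pos 7: w in {2,4}, choose 2; 0->2 ok
  pos 8: y in {1}, choose 1; 2->1 ok
  pos 9: w in {2,4}, choose 4; 1->4 ok
  pos 10: x in {0,5}, choose 0; 4->0 ok
  pos 11: y in {1}, choose 1; 0->1 ok
  pos 12: w in {2,4}, choose 2; 1->2 ok
  pos 13: x in {0,5}, choose 0; 2->0 ok
  pos 14: z in {3}, choose 3; 0->3 ok
  pos 15: w in {2,4}, choose 2; 3->2 ok
  pos 16: w in {2,4}, choose 2; 2->2 ok
  pos 17: x in {0,5}, choose 0; 2->0 ok
  pos 18: w in {2,4}, choose 2; 0->2 ok
  pos 19: w in {2,4}, choose 4; 2->4 ok
  pos 20: z in {3}, choose 3; 4->3 ok
  pos 21: w in {2,4}, choose 2; 3->2 ok
  pos 22: y in {1}, choose 1; 2->1 ok
  pos 23: w in {2,4}, choose 4; 1->4 ok
  pos 24: z in {3}, choose 3; 4->3 ok

0,2,4,0,3,4,0,2,1,4,0,1,2,0,3,2,2,0,2,4,3,2,1,4,3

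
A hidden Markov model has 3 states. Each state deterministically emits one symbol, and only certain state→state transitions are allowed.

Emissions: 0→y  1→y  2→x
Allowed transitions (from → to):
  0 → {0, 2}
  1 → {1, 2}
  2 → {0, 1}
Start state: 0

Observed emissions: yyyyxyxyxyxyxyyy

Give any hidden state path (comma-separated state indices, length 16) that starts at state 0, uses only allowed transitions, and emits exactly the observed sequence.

0,0,0,0,2,0,2,1,2,1,2,0,2,1,1,1

  [0] y  {0,1}  => 0  start
  [1] y  {0,1}  => 0  0->0 ok
  [2] y  {0,1}  => 0  0->0 ok
  [3] y  {0,1}  => 0  0->0 ok
  [4] x  {2}  => 2  0->2 ok
  [5] y  {0,1}  => 0  2->0 ok
  [6] x  {2}  => 2  0->2 ok
  [7] y  {0,1}  => 1  2->1 ok
  [8] x  {2}  => 2  1->2 ok
  [9] y  {0,1}  => 1  2->1 ok
  [10] x  {2}  => 2  1->2 ok
  [11] y  {0,1}  => 0  2->0 ok
  [12] x  {2}  => 2  0->2 ok
  [13] y  {0,1}  => 1  2->1 ok
  [14] y  {0,1}  => 1  1->1 ok
  [15] y  {0,1}  => 1  1->1 ok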